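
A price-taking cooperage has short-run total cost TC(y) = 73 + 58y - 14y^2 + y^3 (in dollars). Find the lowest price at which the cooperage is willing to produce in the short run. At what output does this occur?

The shutdown price is the minimum of AVC. VC = 58y - 14y^2 + y^3, so AVC = 58 - 14y + y^2.
At the minimum of AVC, MC = AVC. MC = 58 - 28y + 3y^2; setting MC = AVC gives 2y^2 - 14y = 0, so y = 7. min AVC = 9.
For P < $9 the firm produces nothing.

$9 per unit, at y = 7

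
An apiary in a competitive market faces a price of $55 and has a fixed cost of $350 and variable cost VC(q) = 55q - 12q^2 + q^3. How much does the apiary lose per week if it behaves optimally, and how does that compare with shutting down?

AVC = 55 - 12q + q^2; min AVC = $19 at q = 6. Since P = $55 ≥ min AVC, the firm produces.
MC = 55 - 24q + 3q^2. Setting P = MC and taking the root on the rising branch gives q* = 8.
TR = 55·8 = 440. TC = 350 + 184 = 534. Profit = 440 − 534 = -$94.
By producing, the firm covers all variable cost plus $256 of fixed cost; shutting down would lose the full $350.

Profit = -$94 at q = 8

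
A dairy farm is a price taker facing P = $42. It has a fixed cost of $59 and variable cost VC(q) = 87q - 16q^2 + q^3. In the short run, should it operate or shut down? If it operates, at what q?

Produce at q = 9

Strip out fixed cost: VC = 87q - 16q^2 + q^3. Then AVC = 87 - 16q + q^2 and MC = 87 - 32q + 3q^2.
The AVC parabola has its vertex at q = 16/2 = 8, where AVC = 87 - 16·8 + 8^2 = $23.
Since P = $42 ≥ min AVC = $23, price covers variable cost and the firm should produce.
Solving P = MC: 45 - 32q + 3q^2 = 0 ⇒ q = 5/3 or 9. On the upward-sloping branch, q* = 9.
Check: AVC at q = 9 is $24 ≤ P, so revenue covers variable cost.
Profit = P·q − TC = 42·9 − 275 = $103.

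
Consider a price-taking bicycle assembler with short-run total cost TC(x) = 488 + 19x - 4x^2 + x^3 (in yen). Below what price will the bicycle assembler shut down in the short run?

¥15 per unit

The shutdown price is the minimum of AVC. VC = 19x - 4x^2 + x^3, so AVC = 19 - 4x + x^2.
At the minimum of AVC, MC = AVC. MC = 19 - 8x + 3x^2; setting MC = AVC gives 2x^2 - 4x = 0, so x = 2. min AVC = 15.
So the shutdown price is ¥15.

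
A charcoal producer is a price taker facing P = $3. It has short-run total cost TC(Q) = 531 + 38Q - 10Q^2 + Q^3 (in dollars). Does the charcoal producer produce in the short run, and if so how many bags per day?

Shut down

Strip out fixed cost: VC = 38Q - 10Q^2 + Q^3. Then AVC = 38 - 10Q + Q^2 and MC = 38 - 20Q + 3Q^2.
The AVC parabola has its vertex at Q = 10/2 = 5, where AVC = 38 - 10·5 + 5^2 = $13.
Since P = $3 < min AVC = $13, price fails to cover variable cost at any output.
Best response: produce nothing and absorb the $531 fixed cost.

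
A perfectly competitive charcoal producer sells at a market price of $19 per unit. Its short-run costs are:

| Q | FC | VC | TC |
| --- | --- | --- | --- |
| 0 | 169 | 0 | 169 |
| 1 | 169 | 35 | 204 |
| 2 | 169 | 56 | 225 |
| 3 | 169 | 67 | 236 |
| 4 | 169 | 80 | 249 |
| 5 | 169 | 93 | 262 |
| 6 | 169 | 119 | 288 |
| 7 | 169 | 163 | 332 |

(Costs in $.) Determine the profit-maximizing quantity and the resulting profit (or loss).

Tabulate TR − TC: Q=0: -169; Q=1: -185; Q=2: -187; Q=3: -179; Q=4: -173; Q=5: -167; Q=6: -174; Q=7: -199.
Profit is maximized at Q = 5. AVC there is 93/5 = $18.60 ≤ P, so producing beats shutting down (which would give -$169).

Q = 5; profit = -$167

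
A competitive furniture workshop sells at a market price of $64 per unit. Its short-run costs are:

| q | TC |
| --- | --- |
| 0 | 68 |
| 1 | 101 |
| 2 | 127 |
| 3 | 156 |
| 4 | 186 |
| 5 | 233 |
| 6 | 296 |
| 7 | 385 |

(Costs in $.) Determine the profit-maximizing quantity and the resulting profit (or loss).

q = 6; profit = $88

Compute π = P·q − TC at each output: q=0: -68; q=1: -37; q=2: 1; q=3: 36; q=4: 70; q=5: 87; q=6: 88; q=7: 63.
Profit is maximized at q = 6. AVC there is 228/6 = $38 ≤ P, so producing beats shutting down (which would give -$68).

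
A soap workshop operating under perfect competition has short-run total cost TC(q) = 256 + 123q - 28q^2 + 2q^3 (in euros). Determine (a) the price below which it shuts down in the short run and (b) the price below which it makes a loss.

Shutdown price = €25; break-even price = €59

Shutdown price = min AVC. AVC = 123 - 28q + 2q^2, with vertex at q = 7 and minimum €25.
ATC = 256/q + 123 - 28q + 2q^2. Setting dATC/dq = −256/q^2 − 28 + 4q = 0 gives q = 8 (since 4·8^3 − 28·8^2 = 256).
min ATC = 256/8 + 123 − 28·8 + 2·8^2 = €59. That is the break-even price.
Between these two prices the firm operates at a loss; above €59 it earns a profit.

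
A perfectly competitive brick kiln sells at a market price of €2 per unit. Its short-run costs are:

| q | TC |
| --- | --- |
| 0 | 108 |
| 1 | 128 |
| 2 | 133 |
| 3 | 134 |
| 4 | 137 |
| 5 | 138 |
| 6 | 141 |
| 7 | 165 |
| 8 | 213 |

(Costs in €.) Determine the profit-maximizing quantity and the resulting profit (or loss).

Compute π = P·q − TC at each output: q=0: -108; q=1: -126; q=2: -129; q=3: -128; q=4: -129; q=5: -128; q=6: -129; q=7: -151; q=8: -197.
Profit is highest at q = 0. Equivalently, the lowest AVC in the table is 33/6 ≈ €5.50 at q = 6, and P = €2 falls below it — price never covers variable cost, so the firm shuts down and loses only its fixed cost.

q = 0 (shut down); profit = -€108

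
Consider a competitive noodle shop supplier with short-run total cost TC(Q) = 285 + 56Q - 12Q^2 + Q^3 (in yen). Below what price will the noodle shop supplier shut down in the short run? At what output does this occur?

Short-run supply begins at min AVC. From VC = 56Q - 12Q^2 + Q^3, AVC = 56 - 12Q + Q^2.
At the minimum of AVC, MC = AVC. MC = 56 - 24Q + 3Q^2; setting MC = AVC gives 2Q^2 - 12Q = 0, so Q = 6. min AVC = 20.
The firm shuts down for any P below ¥20.

¥20 per unit, at Q = 6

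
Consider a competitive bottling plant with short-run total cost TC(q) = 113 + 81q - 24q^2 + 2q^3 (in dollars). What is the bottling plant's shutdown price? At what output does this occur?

$9 per unit, at q = 6

The shutdown price is the minimum of AVC. VC = 81q - 24q^2 + 2q^3, so AVC = 81 - 24q + 2q^2.
dAVC/dq = -24 + 4q = 0 gives q = 6. min AVC = 81 - 24·6 + 2·6^2 = 9.
The firm shuts down for any P below $9.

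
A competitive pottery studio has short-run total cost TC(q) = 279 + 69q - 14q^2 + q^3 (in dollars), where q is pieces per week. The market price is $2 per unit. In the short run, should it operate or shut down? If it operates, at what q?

Strip out fixed cost: VC = 69q - 14q^2 + q^3. Then AVC = 69 - 14q + q^2 and MC = 69 - 28q + 3q^2.
AVC hits its minimum where MC = AVC, at q = 7, giving min AVC = 69 - 14·7 + 7^2 = $20.
With P < min AVC ($2 < $20), every unit sold adds to the loss.
The firm minimizes its loss by shutting down and losing only its fixed cost of $279.

Shut down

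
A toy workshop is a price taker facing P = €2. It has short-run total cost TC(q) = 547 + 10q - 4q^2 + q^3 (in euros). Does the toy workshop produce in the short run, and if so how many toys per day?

Shut down

Strip out fixed cost: VC = 10q - 4q^2 + q^3. Then AVC = 10 - 4q + q^2 and MC = 10 - 8q + 3q^2.
AVC is minimized where dAVC/dq = -4 + 2q = 0, at q = 2; min AVC = 10 - 4·2 + 2^2 = €6.
With P < min AVC (€2 < €6), every unit sold adds to the loss.
Best response: produce nothing and absorb the €547 fixed cost.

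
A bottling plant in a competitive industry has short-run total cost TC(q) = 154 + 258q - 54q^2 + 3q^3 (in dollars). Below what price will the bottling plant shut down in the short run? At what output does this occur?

The shutdown price is the minimum of AVC. VC = 258q - 54q^2 + 3q^3, so AVC = 258 - 54q + 3q^2.
At the minimum of AVC, MC = AVC. MC = 258 - 108q + 9q^2; setting MC = AVC gives 6q^2 - 54q = 0, so q = 9. min AVC = 15.
The firm shuts down for any P below $15.

$15 per unit, at q = 9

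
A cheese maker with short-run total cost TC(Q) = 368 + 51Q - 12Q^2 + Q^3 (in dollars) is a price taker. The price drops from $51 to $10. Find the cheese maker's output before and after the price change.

AVC = 51 - 12Q + Q^2, minimized at Q = 6 where min AVC = $15. MC = 51 - 24Q + 3Q^2.
At P = $51 ≥ min AVC, set P = MC on the rising branch: Q = 8.
At P = $10 < min AVC = $15, price no longer covers variable cost at any output, so the firm shuts down: Q = 0.

Output falls from 8 to 0 (the firm shuts down)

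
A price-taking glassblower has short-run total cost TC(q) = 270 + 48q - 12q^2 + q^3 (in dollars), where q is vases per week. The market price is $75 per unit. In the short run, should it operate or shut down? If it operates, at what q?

From TC, MC = TC'(q) = 48 - 24q + 3q^2 and AVC = VC/q = 48 - 12q + q^2.
The AVC parabola has its vertex at q = 12/2 = 6, where AVC = 48 - 12·6 + 6^2 = $12.
Because $75 ≥ $12, revenue can cover variable cost; the firm operates.
Solving P = MC: -27 - 24q + 3q^2 = 0 ⇒ q = -1 or 9. On the upward-sloping branch, q* = 9.
Check: AVC at q = 9 is $21 ≤ P, so revenue covers variable cost.
Profit = P·q − TC = 75·9 − 459 = $216.

Produce at q = 9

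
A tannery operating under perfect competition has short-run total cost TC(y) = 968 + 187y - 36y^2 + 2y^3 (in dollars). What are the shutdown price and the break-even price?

Shutdown price = $25; break-even price = $121

AVC = 187 - 36y + 2y^2; minimized at y = 9, giving min AVC = $25. That is the shutdown price.
ATC = 968/y + 187 - 36y + 2y^2. Setting dATC/dy = −968/y^2 − 36 + 4y = 0 gives y = 11 (since 4·11^3 − 36·11^2 = 968).
min ATC = 968/11 + 187 − 36·11 + 2·11^2 = $121. That is the break-even price.
Between these two prices the firm operates at a loss; above $121 it earns a profit.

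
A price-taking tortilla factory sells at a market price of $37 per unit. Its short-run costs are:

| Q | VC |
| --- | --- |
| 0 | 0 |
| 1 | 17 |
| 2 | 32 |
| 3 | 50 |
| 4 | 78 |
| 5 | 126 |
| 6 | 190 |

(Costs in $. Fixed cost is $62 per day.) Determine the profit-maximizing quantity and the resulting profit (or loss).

Q = 4; profit = $8

Tabulate TR − TC: Q=0: -62; Q=1: -42; Q=2: -20; Q=3: -1; Q=4: 8; Q=5: -3; Q=6: -30.
Profit is maximized at Q = 4. AVC there is 78/4 = $19.50 ≤ P, so producing beats shutting down (which would give -$62).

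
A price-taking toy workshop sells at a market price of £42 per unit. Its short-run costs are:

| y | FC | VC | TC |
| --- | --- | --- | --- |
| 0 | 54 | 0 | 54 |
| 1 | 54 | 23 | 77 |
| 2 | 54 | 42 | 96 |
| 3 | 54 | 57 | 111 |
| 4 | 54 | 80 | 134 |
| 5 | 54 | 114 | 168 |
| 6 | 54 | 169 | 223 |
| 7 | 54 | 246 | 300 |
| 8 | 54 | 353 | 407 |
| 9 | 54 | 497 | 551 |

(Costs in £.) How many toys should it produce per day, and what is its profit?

Tabulate TR − TC: y=0: -54; y=1: -35; y=2: -12; y=3: 15; y=4: 34; y=5: 42; y=6: 29; y=7: -6; y=8: -71; y=9: -173.
Profit is maximized at y = 5. AVC there is 114/5 = £22.80 ≤ P, so producing beats shutting down (which would give -£54).

y = 5; profit = £42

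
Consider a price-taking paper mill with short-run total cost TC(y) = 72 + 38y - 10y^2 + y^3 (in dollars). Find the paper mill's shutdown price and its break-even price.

Shutdown price = $13; break-even price = $26

AVC = 38 - 10y + y^2; minimized at y = 5, giving min AVC = $13. That is the shutdown price.
ATC = 72/y + 38 - 10y + y^2. Setting dATC/dy = −72/y^2 − 10 + 2y = 0 gives y = 6 (since 2·6^3 − 10·6^2 = 72).
min ATC = 72/6 + 38 − 10·6 + 6^2 = $26. That is the break-even price.
For $13 ≤ P < $26 the firm produces at a loss; below $13 it shuts down.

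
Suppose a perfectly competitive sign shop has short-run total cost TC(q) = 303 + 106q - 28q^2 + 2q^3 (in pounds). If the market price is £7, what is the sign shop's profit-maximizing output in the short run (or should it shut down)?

Strip out fixed cost: VC = 106q - 28q^2 + 2q^3. Then AVC = 106 - 28q + 2q^2 and MC = 106 - 56q + 6q^2.
AVC hits its minimum where MC = AVC, at q = 7, giving min AVC = 106 - 28·7 + 2·7^2 = £8.
With P < min AVC (£7 < £8), every unit sold adds to the loss.
Best response: produce nothing and absorb the £303 fixed cost.

Shut down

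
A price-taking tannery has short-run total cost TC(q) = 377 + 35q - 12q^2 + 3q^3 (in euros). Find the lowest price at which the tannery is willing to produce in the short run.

€23 per unit

The shutdown price is the minimum of AVC. VC = 35q - 12q^2 + 3q^3, so AVC = 35 - 12q + 3q^2.
At the minimum of AVC, MC = AVC. MC = 35 - 24q + 9q^2; setting MC = AVC gives 6q^2 - 12q = 0, so q = 2. min AVC = 23.
The firm shuts down for any P below €23.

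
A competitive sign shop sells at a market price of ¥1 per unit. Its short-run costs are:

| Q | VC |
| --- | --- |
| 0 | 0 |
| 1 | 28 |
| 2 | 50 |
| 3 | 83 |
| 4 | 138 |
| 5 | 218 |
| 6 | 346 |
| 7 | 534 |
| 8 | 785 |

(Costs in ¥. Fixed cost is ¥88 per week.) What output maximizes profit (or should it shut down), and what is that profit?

Q = 0 (shut down); profit = -¥88

Compute π = P·Q − TC at each output: Q=0: -88; Q=1: -115; Q=2: -136; Q=3: -168; Q=4: -222; Q=5: -301; Q=6: -428; Q=7: -615; Q=8: -865.
Profit is highest at Q = 0. Equivalently, the lowest AVC in the table is 50/2 ≈ ¥25 at Q = 2, and P = ¥1 falls below it — price never covers variable cost, so the firm shuts down and loses only its fixed cost.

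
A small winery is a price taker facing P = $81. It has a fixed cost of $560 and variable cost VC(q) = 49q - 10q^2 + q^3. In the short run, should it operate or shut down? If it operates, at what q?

Produce at q = 8

Variable cost is VC = 49q - 10q^2 + q^3, so AVC = VC/q = 49 - 10q + q^2 and MC = dTC/dq = 49 - 20q + 3q^2.
AVC is minimized where dAVC/dq = -10 + 2q = 0, at q = 5; min AVC = 49 - 10·5 + 5^2 = $24.
Because $81 ≥ $24, revenue can cover variable cost; the firm operates.
Set P = MC: 81 = 49 - 20q + 3q^2 → -32 - 20q + 3q^2 = 0. The roots are q = -4/3 and q = 8; the profit-maximizing output is on the rising part of MC, so q* = 8.
Check: AVC at q = 8 is $33 ≤ P, so revenue covers variable cost.
Profit = P·q − TC = 81·8 − 824 = -$176, a loss, but smaller than the $560 fixed cost the firm would lose by shutting down.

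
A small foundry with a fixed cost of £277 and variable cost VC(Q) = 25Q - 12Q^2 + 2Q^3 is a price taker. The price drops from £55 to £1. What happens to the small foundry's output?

Output falls from 5 to 0 (the firm shuts down)

MC = 25 - 24Q + 6Q^2; the shutdown threshold is min AVC = £7 (at Q = 3).
At P = £55 ≥ min AVC, set P = MC on the rising branch: Q = 5.
At P = £1 < min AVC = £7, price no longer covers variable cost at any output, so the firm shuts down: Q = 0.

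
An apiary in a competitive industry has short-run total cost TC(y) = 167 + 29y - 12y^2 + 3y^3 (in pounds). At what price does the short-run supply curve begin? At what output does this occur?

£17 per unit, at y = 2

Short-run supply begins at min AVC. From VC = 29y - 12y^2 + 3y^3, AVC = 29 - 12y + 3y^2.
dAVC/dy = -12 + 6y = 0 gives y = 2. min AVC = 29 - 12·2 + 3·2^2 = 17.
For P < £17 the firm produces nothing.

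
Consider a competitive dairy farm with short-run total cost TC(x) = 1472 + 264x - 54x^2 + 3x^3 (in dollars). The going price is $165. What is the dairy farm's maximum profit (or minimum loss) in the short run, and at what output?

AVC = 264 - 54x + 3x^2 has its minimum $21 at x = 9; price $165 clears that bar, so the firm operates.
With MC = 264 - 108x + 9x^2, P = MC on the upward-sloping part at x* = 11.
TR = 165·11 = 1815. TC = 1472 + 363 = 1835. Profit = 1815 − 1835 = -$20.
That loss of $20 beats the $1472 the firm would lose by shutting down; producing recovers $1452 of fixed cost.

Profit = -$20 at x = 11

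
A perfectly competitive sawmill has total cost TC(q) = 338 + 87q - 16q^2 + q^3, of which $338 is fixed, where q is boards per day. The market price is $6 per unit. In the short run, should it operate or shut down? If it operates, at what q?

Strip out fixed cost: VC = 87q - 16q^2 + q^3. Then AVC = 87 - 16q + q^2 and MC = 87 - 32q + 3q^2.
AVC is minimized where dAVC/dq = -16 + 2q = 0, at q = 8; min AVC = 87 - 16·8 + 8^2 = $23.
P = $6 lies below min AVC = $23; no output level covers variable cost.
Shutting down limits the loss to fixed cost, $338.

Shut down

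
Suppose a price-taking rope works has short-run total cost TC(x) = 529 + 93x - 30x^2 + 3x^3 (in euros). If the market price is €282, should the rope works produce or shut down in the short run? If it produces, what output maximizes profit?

From TC, MC = TC'(x) = 93 - 60x + 9x^2 and AVC = VC/x = 93 - 30x + 3x^2.
AVC hits its minimum where MC = AVC, at x = 5, giving min AVC = 93 - 30·5 + 3·5^2 = €18.
P = €282 exceeds min AVC = €18, so the firm stays open.
P = MC gives -189 - 60x + 9x^2 = 0, with roots -7/3 and 9. Take the larger (rising MC): x* = 9.
Check: AVC at x = 9 is €66 ≤ P, so revenue covers variable cost.
Profit = P·x − TC = 282·9 − 1123 = €1415.

Produce at x = 9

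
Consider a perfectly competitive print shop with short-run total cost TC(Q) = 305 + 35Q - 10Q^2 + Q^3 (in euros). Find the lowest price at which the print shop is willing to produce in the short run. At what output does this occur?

€10 per unit, at Q = 5

The firm shuts down when price falls below the minimum of average variable cost. AVC = VC/Q = 35 - 10Q + Q^2.
At the minimum of AVC, MC = AVC. MC = 35 - 20Q + 3Q^2; setting MC = AVC gives 2Q^2 - 10Q = 0, so Q = 5. min AVC = 10.
So the shutdown price is €10.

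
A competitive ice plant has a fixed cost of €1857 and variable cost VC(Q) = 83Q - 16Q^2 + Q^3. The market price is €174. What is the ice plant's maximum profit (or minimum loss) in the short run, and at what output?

Profit = -€167 at Q = 13

AVC = 83 - 16Q + Q^2; min AVC = €19 at Q = 8. Since P = €174 ≥ min AVC, the firm produces.
MC = 83 - 32Q + 3Q^2. Setting P = MC and taking the root on the rising branch gives Q* = 13.
TR = 174·13 = 2262. TC = 1857 + 572 = 2429. Profit = 2262 − 2429 = -€167.
That loss of €167 beats the €1857 the firm would lose by shutting down; producing recovers €1690 of fixed cost.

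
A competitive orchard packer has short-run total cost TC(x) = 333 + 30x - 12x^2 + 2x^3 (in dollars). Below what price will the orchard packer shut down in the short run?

$12 per unit

Short-run supply begins at min AVC. From VC = 30x - 12x^2 + 2x^3, AVC = 30 - 12x + 2x^2.
At the minimum of AVC, MC = AVC. MC = 30 - 24x + 6x^2; setting MC = AVC gives 4x^2 - 12x = 0, so x = 3. min AVC = 12.
So the shutdown price is $12.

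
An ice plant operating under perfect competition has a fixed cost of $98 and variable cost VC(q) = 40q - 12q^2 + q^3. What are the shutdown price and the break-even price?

Shutdown price = $4; break-even price = $19

AVC = 40 - 12q + q^2; minimized at q = 6, giving min AVC = $4. That is the shutdown price.
ATC = 98/q + 40 - 12q + q^2. Setting dATC/dq = −98/q^2 − 12 + 2q = 0 gives q = 7 (since 2·7^3 − 12·7^2 = 98).
min ATC = 98/7 + 40 − 12·7 + 7^2 = $19. That is the break-even price.
Between these two prices the firm operates at a loss; above $19 it earns a profit.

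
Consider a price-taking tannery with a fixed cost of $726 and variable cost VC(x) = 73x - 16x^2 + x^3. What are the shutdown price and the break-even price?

Shutdown price = min AVC. AVC = 73 - 16x + x^2, with vertex at x = 8 and minimum $9.
ATC = 726/x + 73 - 16x + x^2. Setting dATC/dx = −726/x^2 − 16 + 2x = 0 gives x = 11 (since 2·11^3 − 16·11^2 = 726).
min ATC = 726/11 + 73 − 16·11 + 11^2 = $84. That is the break-even price.
Between these two prices the firm operates at a loss; above $84 it earns a profit.

Shutdown price = $9; break-even price = $84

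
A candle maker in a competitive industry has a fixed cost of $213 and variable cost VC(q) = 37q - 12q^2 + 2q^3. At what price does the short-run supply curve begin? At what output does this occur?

$19 per unit, at q = 3

Short-run supply begins at min AVC. From VC = 37q - 12q^2 + 2q^3, AVC = 37 - 12q + 2q^2.
dAVC/dq = -12 + 4q = 0 gives q = 3. min AVC = 37 - 12·3 + 2·3^2 = 19.
So the shutdown price is $19.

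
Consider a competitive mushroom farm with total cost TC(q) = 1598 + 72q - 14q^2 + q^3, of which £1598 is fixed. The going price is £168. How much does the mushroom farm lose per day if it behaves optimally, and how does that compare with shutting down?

AVC = 72 - 14q + q^2 has its minimum £23 at q = 7; price £168 clears that bar, so the firm operates.
MC = 72 - 28q + 3q^2. Setting P = MC and taking the root on the rising branch gives q* = 12.
TR = 168·12 = 2016. TC = 1598 + 576 = 2174. Profit = 2016 − 2174 = -£158.
Shutting down would mean losing the fixed cost of £1598, so operating at a loss of £158 is better by £1440.

Profit = -£158 at q = 12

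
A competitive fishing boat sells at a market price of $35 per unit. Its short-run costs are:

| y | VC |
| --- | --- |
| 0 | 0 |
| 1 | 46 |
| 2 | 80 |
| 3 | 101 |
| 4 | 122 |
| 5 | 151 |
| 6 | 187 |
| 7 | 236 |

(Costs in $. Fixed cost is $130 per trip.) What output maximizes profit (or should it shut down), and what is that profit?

y = 5; profit = -$106

Tabulate TR − TC: y=0: -130; y=1: -141; y=2: -140; y=3: -126; y=4: -112; y=5: -106; y=6: -107; y=7: -121.
Profit is maximized at y = 5. AVC there is 151/5 = $30.20 ≤ P, so producing beats shutting down (which would give -$130).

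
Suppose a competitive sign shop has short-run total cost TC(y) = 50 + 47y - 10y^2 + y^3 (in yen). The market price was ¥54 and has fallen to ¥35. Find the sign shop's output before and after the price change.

Output falls from 7 to 6

AVC = 47 - 10y + y^2, minimized at y = 5 where min AVC = ¥22. MC = 47 - 20y + 3y^2.
With P = ¥54 above the shutdown price, P = MC gives y = 7.
At P = ¥35 ≥ min AVC, set P = MC: y = 6. The firm stays open but cuts output.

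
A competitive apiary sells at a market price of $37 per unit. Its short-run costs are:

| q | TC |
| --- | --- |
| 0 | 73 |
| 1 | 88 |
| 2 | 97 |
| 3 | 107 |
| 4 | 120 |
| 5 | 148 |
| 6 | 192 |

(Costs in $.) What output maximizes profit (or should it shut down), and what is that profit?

Profit at each row (π = 37q − TC): q=0: -73; q=1: -51; q=2: -23; q=3: 4; q=4: 28; q=5: 37; q=6: 30.
Profit is maximized at q = 5. AVC there is 75/5 = $15 ≤ P, so producing beats shutting down (which would give -$73).

q = 5; profit = $37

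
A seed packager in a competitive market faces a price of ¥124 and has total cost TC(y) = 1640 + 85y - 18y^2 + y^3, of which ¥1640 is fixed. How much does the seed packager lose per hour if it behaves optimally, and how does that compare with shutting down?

AVC = 85 - 18y + y^2; min AVC = ¥4 at y = 9. Since P = ¥124 ≥ min AVC, the firm produces.
With MC = 85 - 36y + 3y^2, P = MC on the upward-sloping part at y* = 13.
TR = 124·13 = 1612. TC = 1640 + 260 = 1900. Profit = 1612 − 1900 = -¥288.
By producing, the firm covers all variable cost plus ¥1352 of fixed cost; shutting down would lose the full ¥1640.

Profit = -¥288 at y = 13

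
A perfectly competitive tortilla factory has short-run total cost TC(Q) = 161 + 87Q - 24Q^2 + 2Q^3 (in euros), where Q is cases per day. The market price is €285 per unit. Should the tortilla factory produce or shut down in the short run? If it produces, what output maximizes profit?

Strip out fixed cost: VC = 87Q - 24Q^2 + 2Q^3. Then AVC = 87 - 24Q + 2Q^2 and MC = 87 - 48Q + 6Q^2.
The AVC parabola has its vertex at Q = 24/4 = 6, where AVC = 87 - 24·6 + 2·6^2 = €15.
P = €285 exceeds min AVC = €15, so the firm stays open.
Set P = MC: 285 = 87 - 48Q + 6Q^2 → -198 - 48Q + 6Q^2 = 0. The roots are Q = -3 and Q = 11; the profit-maximizing output is on the rising part of MC, so Q* = 11.
Check: AVC at Q = 11 is €65 ≤ P, so revenue covers variable cost.
Profit = P·Q − TC = 285·11 − 876 = €2259.

Produce at Q = 11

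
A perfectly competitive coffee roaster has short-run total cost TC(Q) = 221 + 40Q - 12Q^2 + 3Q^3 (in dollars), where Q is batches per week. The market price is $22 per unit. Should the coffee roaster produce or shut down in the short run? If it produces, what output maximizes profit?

From TC, MC = TC'(Q) = 40 - 24Q + 9Q^2 and AVC = VC/Q = 40 - 12Q + 3Q^2.
AVC is minimized where dAVC/dQ = -12 + 6Q = 0, at Q = 2; min AVC = 40 - 12·2 + 3·2^2 = $28.
Since P = $22 < min AVC = $28, price fails to cover variable cost at any output.
Shutting down limits the loss to fixed cost, $221.

Shut down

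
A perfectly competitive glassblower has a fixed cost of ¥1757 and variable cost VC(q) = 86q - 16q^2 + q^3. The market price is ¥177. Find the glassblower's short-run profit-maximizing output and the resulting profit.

Profit = -¥67 at q = 13

AVC = 86 - 16q + q^2 has its minimum ¥22 at q = 8; price ¥177 clears that bar, so the firm operates.
With MC = 86 - 32q + 3q^2, P = MC on the upward-sloping part at q* = 13.
TR = 177·13 = 2301. TC = 1757 + 611 = 2368. Profit = 2301 − 2368 = -¥67.
Shutting down would mean losing the fixed cost of ¥1757, so operating at a loss of ¥67 is better by ¥1690.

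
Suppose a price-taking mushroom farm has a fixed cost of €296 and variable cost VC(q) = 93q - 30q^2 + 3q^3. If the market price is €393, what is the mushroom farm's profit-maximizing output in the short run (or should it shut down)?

Produce at q = 10

Variable cost is VC = 93q - 30q^2 + 3q^3, so AVC = VC/q = 93 - 30q + 3q^2 and MC = dTC/dq = 93 - 60q + 9q^2.
The AVC parabola has its vertex at q = 30/6 = 5, where AVC = 93 - 30·5 + 3·5^2 = €18.
Because €393 ≥ €18, revenue can cover variable cost; the firm operates.
Set P = MC: 393 = 93 - 60q + 9q^2 → -300 - 60q + 9q^2 = 0. The roots are q = -10/3 and q = 10; the profit-maximizing output is on the rising part of MC, so q* = 10.
Check: AVC at q = 10 is €93 ≤ P, so revenue covers variable cost.
Profit = P·q − TC = 393·10 − 1226 = €2704.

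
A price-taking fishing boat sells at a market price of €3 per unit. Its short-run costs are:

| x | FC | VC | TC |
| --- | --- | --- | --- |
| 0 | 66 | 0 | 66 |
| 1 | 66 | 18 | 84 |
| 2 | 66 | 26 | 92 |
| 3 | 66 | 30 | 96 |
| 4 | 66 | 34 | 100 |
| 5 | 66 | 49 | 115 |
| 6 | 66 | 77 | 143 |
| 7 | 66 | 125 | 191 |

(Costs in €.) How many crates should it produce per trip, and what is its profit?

x = 0 (shut down); profit = -€66

Profit at each row (π = 3x − TC): x=0: -66; x=1: -81; x=2: -86; x=3: -87; x=4: -88; x=5: -100; x=6: -125; x=7: -170.
Profit is highest at x = 0. Equivalently, the lowest AVC in the table is 34/4 ≈ €8.50 at x = 4, and P = €3 falls below it — price never covers variable cost, so the firm shuts down and loses only its fixed cost.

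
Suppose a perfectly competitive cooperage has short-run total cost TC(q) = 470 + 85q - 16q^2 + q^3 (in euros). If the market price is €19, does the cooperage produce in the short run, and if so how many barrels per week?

From TC, MC = TC'(q) = 85 - 32q + 3q^2 and AVC = VC/q = 85 - 16q + q^2.
The AVC parabola has its vertex at q = 16/2 = 8, where AVC = 85 - 16·8 + 8^2 = €21.
Since P = €19 < min AVC = €21, price fails to cover variable cost at any output.
Shutting down limits the loss to fixed cost, €470.

Shut down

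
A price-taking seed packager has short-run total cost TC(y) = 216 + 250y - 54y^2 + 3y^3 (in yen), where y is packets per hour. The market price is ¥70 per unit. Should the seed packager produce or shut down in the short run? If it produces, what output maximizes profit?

Produce at y = 10

Strip out fixed cost: VC = 250y - 54y^2 + 3y^3. Then AVC = 250 - 54y + 3y^2 and MC = 250 - 108y + 9y^2.
AVC hits its minimum where MC = AVC, at y = 9, giving min AVC = 250 - 54·9 + 3·9^2 = ¥7.
P = ¥70 exceeds min AVC = ¥7, so the firm stays open.
P = MC gives 180 - 108y + 9y^2 = 0, with roots 2 and 10. Take the larger (rising MC): y* = 10.
Check: AVC at y = 10 is ¥10 ≤ P, so revenue covers variable cost.
Profit = P·y − TC = 70·10 − 316 = ¥384.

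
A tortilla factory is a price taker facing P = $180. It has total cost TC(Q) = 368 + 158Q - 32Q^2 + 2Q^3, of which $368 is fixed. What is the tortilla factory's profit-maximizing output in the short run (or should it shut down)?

Strip out fixed cost: VC = 158Q - 32Q^2 + 2Q^3. Then AVC = 158 - 32Q + 2Q^2 and MC = 158 - 64Q + 6Q^2.
The AVC parabola has its vertex at Q = 32/4 = 8, where AVC = 158 - 32·8 + 2·8^2 = $30.
P = $180 exceeds min AVC = $30, so the firm stays open.
Set P = MC: 180 = 158 - 64Q + 6Q^2 → -22 - 64Q + 6Q^2 = 0. The roots are Q = -1/3 and Q = 11; the profit-maximizing output is on the rising part of MC, so Q* = 11.
Check: AVC at Q = 11 is $48 ≤ P, so revenue covers variable cost.
Profit = P·Q − TC = 180·11 − 896 = $1084.

Produce at Q = 11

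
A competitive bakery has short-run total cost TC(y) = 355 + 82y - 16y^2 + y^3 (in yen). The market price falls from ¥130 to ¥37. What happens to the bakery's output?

AVC = 82 - 16y + y^2, minimized at y = 8 where min AVC = ¥18. MC = 82 - 32y + 3y^2.
At P = ¥130 ≥ min AVC, set P = MC on the rising branch: y = 12.
At P = ¥37 ≥ min AVC, set P = MC: y = 9. The firm stays open but cuts output.

Output falls from 12 to 9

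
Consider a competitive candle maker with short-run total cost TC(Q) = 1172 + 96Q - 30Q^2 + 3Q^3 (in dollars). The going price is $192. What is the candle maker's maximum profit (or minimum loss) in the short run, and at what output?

AVC = 96 - 30Q + 3Q^2 has its minimum $21 at Q = 5; price $192 clears that bar, so the firm operates.
With MC = 96 - 60Q + 9Q^2, P = MC on the upward-sloping part at Q* = 8.
TR = 192·8 = 1536. TC = 1172 + 384 = 1556. Profit = 1536 − 1556 = -$20.
That loss of $20 beats the $1172 the firm would lose by shutting down; producing recovers $1152 of fixed cost.

Profit = -$20 at Q = 8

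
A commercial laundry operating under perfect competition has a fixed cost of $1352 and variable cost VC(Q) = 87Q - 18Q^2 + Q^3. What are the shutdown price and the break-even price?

AVC = 87 - 18Q + Q^2; minimized at Q = 9, giving min AVC = $6. That is the shutdown price.
ATC = 1352/Q + 87 - 18Q + Q^2. Setting dATC/dQ = −1352/Q^2 − 18 + 2Q = 0 gives Q = 13 (since 2·13^3 − 18·13^2 = 1352).
min ATC = 1352/13 + 87 − 18·13 + 13^2 = $126. That is the break-even price.
For $6 ≤ P < $126 the firm produces at a loss; below $6 it shuts down.

Shutdown price = $6; break-even price = $126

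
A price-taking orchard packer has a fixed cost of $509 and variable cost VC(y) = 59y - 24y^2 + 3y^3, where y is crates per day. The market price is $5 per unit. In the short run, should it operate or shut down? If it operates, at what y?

From TC, MC = TC'(y) = 59 - 48y + 9y^2 and AVC = VC/y = 59 - 24y + 3y^2.
AVC is minimized where dAVC/dy = -24 + 6y = 0, at y = 4; min AVC = 59 - 24·4 + 3·4^2 = $11.
P = $5 lies below min AVC = $11; no output level covers variable cost.
The firm minimizes its loss by shutting down and losing only its fixed cost of $509.

Shut down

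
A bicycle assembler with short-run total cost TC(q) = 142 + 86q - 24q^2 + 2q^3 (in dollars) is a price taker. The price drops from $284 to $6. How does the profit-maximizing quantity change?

Output falls from 11 to 0 (the firm shuts down)

MC = 86 - 48q + 6q^2; the shutdown threshold is min AVC = $14 (at q = 6).
At P = $284 ≥ min AVC, set P = MC on the rising branch: q = 11.
At P = $6 < min AVC = $14, price no longer covers variable cost at any output, so the firm shuts down: q = 0.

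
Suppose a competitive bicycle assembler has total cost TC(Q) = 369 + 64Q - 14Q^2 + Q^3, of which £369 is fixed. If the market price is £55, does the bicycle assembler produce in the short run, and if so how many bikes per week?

Produce at Q = 9

From TC, MC = TC'(Q) = 64 - 28Q + 3Q^2 and AVC = VC/Q = 64 - 14Q + Q^2.
AVC is minimized where dAVC/dQ = -14 + 2Q = 0, at Q = 7; min AVC = 64 - 14·7 + 7^2 = £15.
P = £55 exceeds min AVC = £15, so the firm stays open.
P = MC gives 9 - 28Q + 3Q^2 = 0, with roots 1/3 and 9. Take the larger (rising MC): Q* = 9.
Check: AVC at Q = 9 is £19 ≤ P, so revenue covers variable cost.
Profit = P·Q − TC = 55·9 − 540 = -£45, a loss, but smaller than the £369 fixed cost the firm would lose by shutting down.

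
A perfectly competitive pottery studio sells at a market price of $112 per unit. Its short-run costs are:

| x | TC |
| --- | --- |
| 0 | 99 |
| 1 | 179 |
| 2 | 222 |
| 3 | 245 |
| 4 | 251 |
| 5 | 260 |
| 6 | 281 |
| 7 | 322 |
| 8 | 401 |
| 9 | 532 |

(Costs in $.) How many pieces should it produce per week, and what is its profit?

x = 8; profit = $495

Tabulate TR − TC: x=0: -99; x=1: -67; x=2: 2; x=3: 91; x=4: 197; x=5: 300; x=6: 391; x=7: 462; x=8: 495; x=9: 476.
Profit is maximized at x = 8. AVC there is 302/8 = $37.75 ≤ P, so producing beats shutting down (which would give -$99).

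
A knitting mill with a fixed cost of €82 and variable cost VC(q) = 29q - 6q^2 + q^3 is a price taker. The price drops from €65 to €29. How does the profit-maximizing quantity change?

Output falls from 6 to 4

MC = 29 - 12q + 3q^2; the shutdown threshold is min AVC = €20 (at q = 3).
With P = €65 above the shutdown price, P = MC gives q = 6.
At P = €29 ≥ min AVC, set P = MC: q = 4. The firm stays open but cuts output.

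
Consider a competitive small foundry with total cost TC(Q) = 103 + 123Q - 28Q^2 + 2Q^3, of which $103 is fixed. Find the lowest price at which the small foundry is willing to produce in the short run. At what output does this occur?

$25 per unit, at Q = 7

The firm shuts down when price falls below the minimum of average variable cost. AVC = VC/Q = 123 - 28Q + 2Q^2.
dAVC/dQ = -28 + 4Q = 0 gives Q = 7. min AVC = 123 - 28·7 + 2·7^2 = 25.
So the shutdown price is $25.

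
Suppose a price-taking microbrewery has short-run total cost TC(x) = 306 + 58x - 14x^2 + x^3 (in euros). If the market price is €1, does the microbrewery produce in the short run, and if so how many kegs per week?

Strip out fixed cost: VC = 58x - 14x^2 + x^3. Then AVC = 58 - 14x + x^2 and MC = 58 - 28x + 3x^2.
AVC is minimized where dAVC/dx = -14 + 2x = 0, at x = 7; min AVC = 58 - 14·7 + 7^2 = €9.
Since P = €1 < min AVC = €9, price fails to cover variable cost at any output.
Shutting down limits the loss to fixed cost, €306.

Shut down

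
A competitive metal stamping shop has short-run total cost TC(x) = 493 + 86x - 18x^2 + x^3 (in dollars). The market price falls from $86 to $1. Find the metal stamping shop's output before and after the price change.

AVC = 86 - 18x + x^2, minimized at x = 9 where min AVC = $5. MC = 86 - 36x + 3x^2.
With P = $86 above the shutdown price, P = MC gives x = 12.
At P = $1 < min AVC = $5, price no longer covers variable cost at any output, so the firm shuts down: x = 0.

Output falls from 12 to 0 (the firm shuts down)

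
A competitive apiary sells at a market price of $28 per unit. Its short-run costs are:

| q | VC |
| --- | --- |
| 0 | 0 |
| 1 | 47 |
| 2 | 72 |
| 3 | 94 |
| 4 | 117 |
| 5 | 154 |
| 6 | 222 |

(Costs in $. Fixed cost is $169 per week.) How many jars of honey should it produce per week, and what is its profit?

q = 0 (shut down); profit = -$169

Tabulate TR − TC: q=0: -169; q=1: -188; q=2: -185; q=3: -179; q=4: -174; q=5: -183; q=6: -223.
Profit is highest at q = 0. Equivalently, the lowest AVC in the table is 117/4 ≈ $29.25 at q = 4, and P = $28 falls below it — price never covers variable cost, so the firm shuts down and loses only its fixed cost.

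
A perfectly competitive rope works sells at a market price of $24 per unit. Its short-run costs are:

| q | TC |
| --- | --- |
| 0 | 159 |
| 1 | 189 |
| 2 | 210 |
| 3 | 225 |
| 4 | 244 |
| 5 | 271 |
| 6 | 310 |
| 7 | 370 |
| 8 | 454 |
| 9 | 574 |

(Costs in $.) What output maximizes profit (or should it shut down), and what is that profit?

q = 4; profit = -$148

Tabulate TR − TC: q=0: -159; q=1: -165; q=2: -162; q=3: -153; q=4: -148; q=5: -151; q=6: -166; q=7: -202; q=8: -262; q=9: -358.
Profit is maximized at q = 4. AVC there is 85/4 = $21.25 ≤ P, so producing beats shutting down (which would give -$159).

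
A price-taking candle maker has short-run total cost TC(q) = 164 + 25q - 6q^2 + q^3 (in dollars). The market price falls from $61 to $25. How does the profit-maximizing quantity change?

Output falls from 6 to 4

MC = 25 - 12q + 3q^2; the shutdown threshold is min AVC = $16 (at q = 3).
At P = $61 ≥ min AVC, set P = MC on the rising branch: q = 6.
At P = $25 ≥ min AVC, set P = MC: q = 4. The firm stays open but cuts output.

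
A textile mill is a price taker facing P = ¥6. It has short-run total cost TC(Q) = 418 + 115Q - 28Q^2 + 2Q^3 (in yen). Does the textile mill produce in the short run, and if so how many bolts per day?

Shut down

From TC, MC = TC'(Q) = 115 - 56Q + 6Q^2 and AVC = VC/Q = 115 - 28Q + 2Q^2.
AVC is minimized where dAVC/dQ = -28 + 4Q = 0, at Q = 7; min AVC = 115 - 28·7 + 2·7^2 = ¥17.
P = ¥6 lies below min AVC = ¥17; no output level covers variable cost.
The firm minimizes its loss by shutting down and losing only its fixed cost of ¥418.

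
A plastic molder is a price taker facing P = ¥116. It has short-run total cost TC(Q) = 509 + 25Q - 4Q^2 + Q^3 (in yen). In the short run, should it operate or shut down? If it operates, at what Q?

Strip out fixed cost: VC = 25Q - 4Q^2 + Q^3. Then AVC = 25 - 4Q + Q^2 and MC = 25 - 8Q + 3Q^2.
The AVC parabola has its vertex at Q = 4/2 = 2, where AVC = 25 - 4·2 + 2^2 = ¥21.
Since P = ¥116 ≥ min AVC = ¥21, price covers variable cost and the firm should produce.
P = MC gives -91 - 8Q + 3Q^2 = 0, with roots -13/3 and 7. Take the larger (rising MC): Q* = 7.
Check: AVC at Q = 7 is ¥46 ≤ P, so revenue covers variable cost.
Profit = P·Q − TC = 116·7 − 831 = -¥19, a loss, but smaller than the ¥509 fixed cost the firm would lose by shutting down.

Produce at Q = 7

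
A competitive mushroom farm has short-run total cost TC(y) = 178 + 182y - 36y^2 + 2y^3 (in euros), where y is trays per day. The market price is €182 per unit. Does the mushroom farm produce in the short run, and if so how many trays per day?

From TC, MC = TC'(y) = 182 - 72y + 6y^2 and AVC = VC/y = 182 - 36y + 2y^2.
AVC is minimized where dAVC/dy = -36 + 4y = 0, at y = 9; min AVC = 182 - 36·9 + 2·9^2 = €20.
Because €182 ≥ €20, revenue can cover variable cost; the firm operates.
Set P = MC: 182 = 182 - 72y + 6y^2 → -72y + 6y^2 = 0. The roots are y = 0 and y = 12; the profit-maximizing output is on the rising part of MC, so y* = 12.
Check: AVC at y = 12 is €38 ≤ P, so revenue covers variable cost.
Profit = P·y − TC = 182·12 − 634 = €1550.

Produce at y = 12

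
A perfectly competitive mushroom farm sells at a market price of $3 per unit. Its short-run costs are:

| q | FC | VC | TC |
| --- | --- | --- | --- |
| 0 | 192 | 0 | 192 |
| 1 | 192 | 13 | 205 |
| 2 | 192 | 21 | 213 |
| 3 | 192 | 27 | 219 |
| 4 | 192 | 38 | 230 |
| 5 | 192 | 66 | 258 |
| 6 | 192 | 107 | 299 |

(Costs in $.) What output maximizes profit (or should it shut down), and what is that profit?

q = 0 (shut down); profit = -$192

Tabulate TR − TC: q=0: -192; q=1: -202; q=2: -207; q=3: -210; q=4: -218; q=5: -243; q=6: -281.
Profit is highest at q = 0. Equivalently, the lowest AVC in the table is 27/3 ≈ $9 at q = 3, and P = $3 falls below it — price never covers variable cost, so the firm shuts down and loses only its fixed cost.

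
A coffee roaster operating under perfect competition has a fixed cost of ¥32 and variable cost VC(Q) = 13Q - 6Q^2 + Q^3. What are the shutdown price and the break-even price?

Shutdown price = min AVC. AVC = 13 - 6Q + Q^2, with vertex at Q = 3 and minimum ¥4.
ATC = 32/Q + 13 - 6Q + Q^2. Setting dATC/dQ = −32/Q^2 − 6 + 2Q = 0 gives Q = 4 (since 2·4^3 − 6·4^2 = 32).
min ATC = 32/4 + 13 − 6·4 + 4^2 = ¥13. That is the break-even price.
For ¥4 ≤ P < ¥13 the firm produces at a loss; below ¥4 it shuts down.

Shutdown price = ¥4; break-even price = ¥13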